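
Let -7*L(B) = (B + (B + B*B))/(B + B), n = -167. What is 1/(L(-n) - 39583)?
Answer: -14/554331 ≈ -2.5256e-5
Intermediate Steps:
L(B) = -(B**2 + 2*B)/(14*B) (L(B) = -(B + (B + B*B))/(7*(B + B)) = -(B + (B + B**2))/(7*(2*B)) = -(B**2 + 2*B)*1/(2*B)/7 = -(B**2 + 2*B)/(14*B))
1/(L(-n) - 39583) = 1/((-1/7 - (-1)*(-167)/14) - 39583) = 1/((-1/7 - 1/14*167) - 39583) = 1/((-1/7 - 167/14) - 39583) = 1/(-169/14 - 39583) = 1/(-554331/14) = -14/554331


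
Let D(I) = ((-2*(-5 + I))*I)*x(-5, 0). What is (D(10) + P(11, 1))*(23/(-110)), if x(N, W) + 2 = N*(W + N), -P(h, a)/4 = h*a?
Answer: 26956/55 ≈ 490.11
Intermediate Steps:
P(h, a) = -4*a*h (P(h, a) = -4*h*a = -4*a*h)
x(N, W) = -2 + N*(N + W) (x(N, W) = -2 + N*(W + N) = -2 + N*(N + W))
D(I) = 23*I*(10 - 2*I) (D(I) = ((-2*(-5 + I))*I)*(-2 + (-5)² - 5*0) = ((10 - 2*I)*I)*(-2 + 25 + 0) = (I*(10 - 2*I))*23 = 23*I*(10 - 2*I))
(D(10) + P(11, 1))*(23/(-110)) = (46*10*(5 - 1*10) - 4*1*11)*(23/(-110)) = (46*10*(5 - 10) - 44)*(23*(-1/110)) = (46*10*(-5) - 44)*(-23/110) = (-2300 - 44)*(-23/110) = -2344*(-23/110) = 26956/55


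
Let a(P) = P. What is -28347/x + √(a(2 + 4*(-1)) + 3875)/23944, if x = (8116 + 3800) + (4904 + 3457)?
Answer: -9449/6759 + √3873/23944 ≈ -1.3954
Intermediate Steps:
x = 20277 (x = 11916 + 8361 = 20277)
-28347/x + √(a(2 + 4*(-1)) + 3875)/23944 = -28347/20277 + √((2 + 4*(-1)) + 3875)/23944 = -28347*1/20277 + √((2 - 4) + 3875)*(1/23944) = -9449/6759 + √(-2 + 3875)*(1/23944) = -9449/6759 + √3873*(1/23944) = -9449/6759 + √3873/23944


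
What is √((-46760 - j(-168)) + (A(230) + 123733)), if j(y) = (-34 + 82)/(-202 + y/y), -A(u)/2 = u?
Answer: √343467929/67 ≈ 276.61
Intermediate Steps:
A(u) = -2*u
j(y) = -16/67 (j(y) = 48/(-202 + 1) = 48/(-201) = 48*(-1/201) = -16/67)
√((-46760 - j(-168)) + (A(230) + 123733)) = √((-46760 - 1*(-16/67)) + (-2*230 + 123733)) = √((-46760 + 16/67) + (-460 + 123733)) = √(-3132904/67 + 123273) = √(5126387/67) = √343467929/67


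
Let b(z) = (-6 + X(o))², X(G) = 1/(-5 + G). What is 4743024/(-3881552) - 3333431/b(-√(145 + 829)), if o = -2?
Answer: -39625885770754/448561853 ≈ -88340.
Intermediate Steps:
b(z) = 1849/49 (b(z) = (-6 + 1/(-5 - 2))² = (-6 + 1/(-7))² = (-6 - ⅐)² = (-43/7)² = 1849/49)
4743024/(-3881552) - 3333431/b(-√(145 + 829)) = 4743024/(-3881552) - 3333431/1849/49 = 4743024*(-1/3881552) - 3333431*49/1849 = -296439/242597 - 163338119/1849 = -39625885770754/448561853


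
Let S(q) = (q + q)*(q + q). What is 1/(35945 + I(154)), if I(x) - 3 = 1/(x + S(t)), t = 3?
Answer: 190/6830121 ≈ 2.7818e-5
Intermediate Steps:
S(q) = 4*q² (S(q) = (2*q)*(2*q) = 4*q²)
I(x) = 3 + 1/(36 + x) (I(x) = 3 + 1/(x + 4*3²) = 3 + 1/(x + 4*9) = 3 + 1/(x + 36) = 3 + 1/(36 + x))
1/(35945 + I(154)) = 1/(35945 + (109 + 3*154)/(36 + 154)) = 1/(35945 + (109 + 462)/190) = 1/(35945 + (1/190)*571) = 1/(35945 + 571/190) = 1/(6830121/190) = 190/6830121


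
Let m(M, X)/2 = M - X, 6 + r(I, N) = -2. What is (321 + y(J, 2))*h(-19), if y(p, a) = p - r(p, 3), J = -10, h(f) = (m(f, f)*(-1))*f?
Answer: 0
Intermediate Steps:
r(I, N) = -8 (r(I, N) = -6 - 2 = -8)
m(M, X) = -2*X + 2*M (m(M, X) = 2*(M - X) = -2*X + 2*M)
h(f) = 0 (h(f) = ((-2*f + 2*f)*(-1))*f = (0*(-1))*f = 0*f = 0)
y(p, a) = 8 + p (y(p, a) = p - 1*(-8) = p + 8 = 8 + p)
(321 + y(J, 2))*h(-19) = (321 + (8 - 10))*0 = (321 - 2)*0 = 319*0 = 0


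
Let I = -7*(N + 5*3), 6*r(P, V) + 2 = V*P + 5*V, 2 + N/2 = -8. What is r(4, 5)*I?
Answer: 1505/6 ≈ 250.83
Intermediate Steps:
N = -20 (N = -4 + 2*(-8) = -4 - 16 = -20)
r(P, V) = -⅓ + 5*V/6 + P*V/6 (r(P, V) = -⅓ + (V*P + 5*V)/6 = -⅓ + (P*V + 5*V)/6 = -⅓ + (5*V + P*V)/6 = -⅓ + (5*V/6 + P*V/6) = -⅓ + 5*V/6 + P*V/6)
I = 35 (I = -7*(-20 + 5*3) = -7*(-20 + 15) = -7*(-5) = 35)
r(4, 5)*I = (-⅓ + (⅚)*5 + (⅙)*4*5)*35 = (-⅓ + 25/6 + 10/3)*35 = (43/6)*35 = 1505/6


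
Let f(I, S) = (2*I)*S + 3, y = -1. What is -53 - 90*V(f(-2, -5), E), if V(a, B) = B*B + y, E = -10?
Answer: -8963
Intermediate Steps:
f(I, S) = 3 + 2*I*S (f(I, S) = 2*I*S + 3 = 3 + 2*I*S)
V(a, B) = -1 + B² (V(a, B) = B*B - 1 = B² - 1 = -1 + B²)
-53 - 90*V(f(-2, -5), E) = -53 - 90*(-1 + (-10)²) = -53 - 90*(-1 + 100) = -53 - 90*99 = -53 - 8910 = -8963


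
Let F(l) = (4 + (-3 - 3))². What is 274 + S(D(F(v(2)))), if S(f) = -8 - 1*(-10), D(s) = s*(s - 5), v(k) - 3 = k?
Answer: 276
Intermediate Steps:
v(k) = 3 + k
F(l) = 4 (F(l) = (4 - 6)² = (-2)² = 4)
D(s) = s*(-5 + s)
S(f) = 2 (S(f) = -8 + 10 = 2)
274 + S(D(F(v(2)))) = 274 + 2 = 276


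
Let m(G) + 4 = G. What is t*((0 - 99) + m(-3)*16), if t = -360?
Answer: 75960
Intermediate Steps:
m(G) = -4 + G
t*((0 - 99) + m(-3)*16) = -360*((0 - 99) + (-4 - 3)*16) = -360*(-99 - 7*16) = -360*(-99 - 112) = -360*(-211) = 75960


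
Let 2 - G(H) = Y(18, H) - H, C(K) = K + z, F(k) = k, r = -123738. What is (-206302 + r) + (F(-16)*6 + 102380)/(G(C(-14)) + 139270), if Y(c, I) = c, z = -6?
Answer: -22976343538/69617 ≈ -3.3004e+5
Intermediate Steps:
C(K) = -6 + K (C(K) = K - 6 = -6 + K)
G(H) = -16 + H (G(H) = 2 - (18 - H) = 2 + (-18 + H) = -16 + H)
(-206302 + r) + (F(-16)*6 + 102380)/(G(C(-14)) + 139270) = (-206302 - 123738) + (-16*6 + 102380)/((-16 + (-6 - 14)) + 139270) = -330040 + (-96 + 102380)/((-16 - 20) + 139270) = -330040 + 102284/(-36 + 139270) = -330040 + 102284/139234 = -330040 + 102284*(1/139234) = -330040 + 51142/69617 = -22976343538/69617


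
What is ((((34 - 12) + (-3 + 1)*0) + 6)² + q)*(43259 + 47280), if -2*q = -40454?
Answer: 1902314929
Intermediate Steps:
q = 20227 (q = -½*(-40454) = 20227)
((((34 - 12) + (-3 + 1)*0) + 6)² + q)*(43259 + 47280) = ((((34 - 12) + (-3 + 1)*0) + 6)² + 20227)*(43259 + 47280) = (((22 - 2*0) + 6)² + 20227)*90539 = (((22 + 0) + 6)² + 20227)*90539 = ((22 + 6)² + 20227)*90539 = (28² + 20227)*90539 = (784 + 20227)*90539 = 21011*90539 = 1902314929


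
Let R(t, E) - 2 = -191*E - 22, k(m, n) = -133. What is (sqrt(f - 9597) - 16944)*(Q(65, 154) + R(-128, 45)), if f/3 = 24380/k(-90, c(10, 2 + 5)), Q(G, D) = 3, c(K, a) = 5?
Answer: 145921728 - 77508*I*sqrt(2215913)/133 ≈ 1.4592e+8 - 8.675e+5*I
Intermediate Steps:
R(t, E) = -20 - 191*E (R(t, E) = 2 + (-191*E - 22) = 2 + (-22 - 191*E) = -20 - 191*E)
f = -73140/133 (f = 3*(24380/(-133)) = 3*(24380*(-1/133)) = 3*(-24380/133) = -73140/133 ≈ -549.92)
(sqrt(f - 9597) - 16944)*(Q(65, 154) + R(-128, 45)) = (sqrt(-73140/133 - 9597) - 16944)*(3 + (-20 - 191*45)) = (sqrt(-1349541/133) - 16944)*(3 + (-20 - 8595)) = (9*I*sqrt(2215913)/133 - 16944)*(3 - 8615) = (-16944 + 9*I*sqrt(2215913)/133)*(-8612) = 145921728 - 77508*I*sqrt(2215913)/133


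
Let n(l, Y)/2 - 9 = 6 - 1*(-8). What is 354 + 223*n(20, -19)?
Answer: 10612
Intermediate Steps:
n(l, Y) = 46 (n(l, Y) = 18 + 2*(6 - 1*(-8)) = 18 + 2*(6 + 8) = 18 + 2*14 = 18 + 28 = 46)
354 + 223*n(20, -19) = 354 + 223*46 = 354 + 10258 = 10612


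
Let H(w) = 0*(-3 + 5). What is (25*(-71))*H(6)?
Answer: 0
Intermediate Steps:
H(w) = 0 (H(w) = 0*2 = 0)
(25*(-71))*H(6) = (25*(-71))*0 = -1775*0 = 0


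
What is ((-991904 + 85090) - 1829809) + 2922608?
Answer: 185985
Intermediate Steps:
((-991904 + 85090) - 1829809) + 2922608 = (-906814 - 1829809) + 2922608 = -2736623 + 2922608 = 185985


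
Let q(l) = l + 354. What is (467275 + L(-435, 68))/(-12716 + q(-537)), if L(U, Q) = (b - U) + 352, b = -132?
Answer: -467930/12899 ≈ -36.276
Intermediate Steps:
q(l) = 354 + l
L(U, Q) = 220 - U (L(U, Q) = (-132 - U) + 352 = 220 - U)
(467275 + L(-435, 68))/(-12716 + q(-537)) = (467275 + (220 - 1*(-435)))/(-12716 + (354 - 537)) = (467275 + (220 + 435))/(-12716 - 183) = (467275 + 655)/(-12899) = 467930*(-1/12899) = -467930/12899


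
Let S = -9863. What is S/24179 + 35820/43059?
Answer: 147133621/347041187 ≈ 0.42397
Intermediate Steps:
S/24179 + 35820/43059 = -9863/24179 + 35820/43059 = -9863*1/24179 + 35820*(1/43059) = -9863/24179 + 11940/14353 = 147133621/347041187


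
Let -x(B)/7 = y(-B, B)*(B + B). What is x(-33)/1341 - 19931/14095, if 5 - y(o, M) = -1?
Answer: 1371541/2100155 ≈ 0.65307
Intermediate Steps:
y(o, M) = 6 (y(o, M) = 5 - 1*(-1) = 5 + 1 = 6)
x(B) = -84*B (x(B) = -42*(B + B) = -42*2*B = -84*B)
x(-33)/1341 - 19931/14095 = -84*(-33)/1341 - 19931/14095 = 2772*(1/1341) - 19931*1/14095 = 308/149 - 19931/14095 = 1371541/2100155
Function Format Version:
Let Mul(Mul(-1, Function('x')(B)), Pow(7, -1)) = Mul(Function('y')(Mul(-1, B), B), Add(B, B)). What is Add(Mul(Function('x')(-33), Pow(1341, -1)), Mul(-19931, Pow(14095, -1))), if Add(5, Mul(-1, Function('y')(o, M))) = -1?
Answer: Rational(1371541, 2100155) ≈ 0.65307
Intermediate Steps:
Function('y')(o, M) = 6 (Function('y')(o, M) = Add(5, Mul(-1, -1)) = Add(5, 1) = 6)
Function('x')(B) = Mul(-84, B) (Function('x')(B) = Mul(-7, Mul(6, Add(B, B))) = Mul(-7, Mul(6, Mul(2, B))) = Mul(-7, Mul(12, B)) = Mul(-84, B))
Add(Mul(Function('x')(-33), Pow(1341, -1)), Mul(-19931, Pow(14095, -1))) = Add(Mul(Mul(-84, -33), Pow(1341, -1)), Mul(-19931, Pow(14095, -1))) = Add(Mul(2772, Rational(1, 1341)), Mul(-19931, Rational(1, 14095))) = Add(Rational(308, 149), Rational(-19931, 14095)) = Rational(1371541, 2100155)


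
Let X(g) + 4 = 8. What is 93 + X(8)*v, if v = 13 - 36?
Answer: 1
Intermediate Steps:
X(g) = 4 (X(g) = -4 + 8 = 4)
v = -23
93 + X(8)*v = 93 + 4*(-23) = 93 - 92 = 1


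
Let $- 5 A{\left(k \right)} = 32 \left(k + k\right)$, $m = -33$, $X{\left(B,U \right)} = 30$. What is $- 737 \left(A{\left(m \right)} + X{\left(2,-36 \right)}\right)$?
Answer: $- \frac{1667094}{5} \approx -3.3342 \cdot 10^{5}$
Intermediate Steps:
$A{\left(k \right)} = - \frac{64 k}{5}$ ($A{\left(k \right)} = - \frac{32 \left(k + k\right)}{5} = - \frac{32 \cdot 2 k}{5} = - \frac{64 k}{5}$)
$- 737 \left(A{\left(m \right)} + X{\left(2,-36 \right)}\right) = - 737 \left(\left(- \frac{64}{5}\right) \left(-33\right) + 30\right) = - 737 \left(\frac{2112}{5} + 30\right) = \left(-737\right) \frac{2262}{5} = - \frac{1667094}{5}$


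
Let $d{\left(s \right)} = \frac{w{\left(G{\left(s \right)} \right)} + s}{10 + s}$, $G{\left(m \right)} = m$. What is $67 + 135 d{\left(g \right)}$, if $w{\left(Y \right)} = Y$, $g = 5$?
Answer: $157$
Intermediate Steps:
$d{\left(s \right)} = \frac{2 s}{10 + s}$ ($d{\left(s \right)} = \frac{s + s}{10 + s} = \frac{2 s}{10 + s}$)
$67 + 135 d{\left(g \right)} = 67 + 135 \cdot 2 \cdot 5 \frac{1}{10 + 5} = 67 + 135 \cdot 2 \cdot 5 \cdot \frac{1}{15} = 67 + 135 \cdot \frac{2}{3} = 67 + 90 = 157$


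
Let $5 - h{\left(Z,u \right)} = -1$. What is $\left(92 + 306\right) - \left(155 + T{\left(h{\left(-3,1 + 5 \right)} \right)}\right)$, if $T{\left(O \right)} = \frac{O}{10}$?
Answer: $\frac{1212}{5} \approx 242.4$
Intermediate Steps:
$h{\left(Z,u \right)} = 6$ ($h{\left(Z,u \right)} = 5 - -1 = 5 + 1 = 6$)
$T{\left(O \right)} = \frac{O}{10}$ ($T{\left(O \right)} = O \frac{1}{10} = \frac{O}{10}$)
$\left(92 + 306\right) - \left(155 + T{\left(h{\left(-3,1 + 5 \right)} \right)}\right) = \left(92 + 306\right) - \left(155 + \frac{1}{10} \cdot 6\right) = 398 - \frac{778}{5} = \frac{1212}{5}$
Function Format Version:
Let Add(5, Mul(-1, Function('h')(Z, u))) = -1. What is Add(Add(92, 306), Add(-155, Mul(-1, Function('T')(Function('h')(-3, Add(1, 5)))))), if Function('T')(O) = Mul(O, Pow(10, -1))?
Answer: Rational(1212, 5) ≈ 242.40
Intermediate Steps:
Function('h')(Z, u) = 6 (Function('h')(Z, u) = Add(5, Mul(-1, -1)) = Add(5, 1) = 6)
Function('T')(O) = Mul(Rational(1, 10), O) (Function('T')(O) = Mul(O, Rational(1, 10)) = Mul(Rational(1, 10), O))
Add(Add(92, 306), Add(-155, Mul(-1, Function('T')(Function('h')(-3, Add(1, 5)))))) = Add(Add(92, 306), Add(-155, Mul(-1, Mul(Rational(1, 10), 6)))) = Add(398, Add(-155, Mul(-1, Rational(3, 5)))) = Add(398, Add(-155, Rational(-3, 5))) = Add(398, Rational(-778, 5)) = Rational(1212, 5)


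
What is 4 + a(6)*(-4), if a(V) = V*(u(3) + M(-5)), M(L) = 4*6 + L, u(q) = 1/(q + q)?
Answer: -456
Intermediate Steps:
u(q) = 1/(2*q)
M(L) = 24 + L
a(V) = 115*V/6 (a(V) = V*((½)/3 + (24 - 5)) = V*((½)*(⅓) + 19) = V*(⅙ + 19) = V*(115/6) = 115*V/6)
4 + a(6)*(-4) = 4 + ((115/6)*6)*(-4) = 4 + 115*(-4) = 4 - 460 = -456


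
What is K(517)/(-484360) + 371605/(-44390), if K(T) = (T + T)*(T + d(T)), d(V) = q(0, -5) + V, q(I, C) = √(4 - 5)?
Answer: -2843130408/268759255 - 517*I/242180 ≈ -10.579 - 0.0021348*I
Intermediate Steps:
q(I, C) = I (q(I, C) = √(-1) = I)
d(V) = I + V
K(T) = 2*T*(I + 2*T) (K(T) = (T + T)*(T + (I + T)) = (2*T)*(I + 2*T) = 2*T*(I + 2*T))
K(517)/(-484360) + 371605/(-44390) = (2*517*(I + 2*517))/(-484360) + 371605/(-44390) = (2*517*(I + 1034))*(-1/484360) + 371605*(-1/44390) = (2*517*(1034 + I))*(-1/484360) - 74321/8878 = (1069156 + 1034*I)*(-1/484360) - 74321/8878 = (-267289/121090 - 517*I/242180) - 74321/8878 = -2843130408/268759255 - 517*I/242180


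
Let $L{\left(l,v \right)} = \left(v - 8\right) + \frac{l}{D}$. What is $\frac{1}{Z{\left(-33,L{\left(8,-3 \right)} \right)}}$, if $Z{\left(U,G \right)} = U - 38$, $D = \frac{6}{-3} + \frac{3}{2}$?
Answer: $- \frac{1}{71} \approx -0.014085$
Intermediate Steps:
$D = - \frac{1}{2}$ ($D = 6 \left(- \frac{1}{3}\right) + 3 \cdot \frac{1}{2} = -2 + \frac{3}{2} = - \frac{1}{2} \approx -0.5$)
$L{\left(l,v \right)} = -8 + v - 2 l$ ($L{\left(l,v \right)} = \left(v - 8\right) + \frac{l}{- \frac{1}{2}} = \left(-8 + v\right) + l \left(-2\right) = \left(-8 + v\right) - 2 l = -8 + v - 2 l$)
$Z{\left(U,G \right)} = -38 + U$
$\frac{1}{Z{\left(-33,L{\left(8,-3 \right)} \right)}} = \frac{1}{-38 - 33} = \frac{1}{-71} = - \frac{1}{71}$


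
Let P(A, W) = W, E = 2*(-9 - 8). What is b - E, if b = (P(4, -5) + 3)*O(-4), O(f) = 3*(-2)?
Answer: 46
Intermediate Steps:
E = -34 (E = 2*(-17) = -34)
O(f) = -6
b = 12 (b = (-5 + 3)*(-6) = -2*(-6) = 12)
b - E = 12 - 1*(-34) = 12 + 34 = 46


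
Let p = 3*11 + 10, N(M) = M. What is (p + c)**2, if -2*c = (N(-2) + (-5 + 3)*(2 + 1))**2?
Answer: 121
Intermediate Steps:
p = 43 (p = 33 + 10 = 43)
c = -32 (c = -(-2 + (-5 + 3)*(2 + 1))**2/2 = -(-2 - 2*3)**2/2 = -(-2 - 6)**2/2 = -1/2*(-8)**2 = -1/2*64 = -32)
(p + c)**2 = (43 - 32)**2 = 11**2 = 121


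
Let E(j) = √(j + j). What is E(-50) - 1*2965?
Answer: -2965 + 10*I ≈ -2965.0 + 10.0*I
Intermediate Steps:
E(j) = √2*√j (E(j) = √(2*j) = √2*√j)
E(-50) - 1*2965 = √2*√(-50) - 1*2965 = √2*(5*I*√2) - 2965 = 10*I - 2965 = -2965 + 10*I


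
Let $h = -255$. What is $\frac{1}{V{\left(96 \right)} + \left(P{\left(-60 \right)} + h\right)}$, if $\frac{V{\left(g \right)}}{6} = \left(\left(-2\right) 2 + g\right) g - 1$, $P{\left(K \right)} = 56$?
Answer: $\frac{1}{52787} \approx 1.8944 \cdot 10^{-5}$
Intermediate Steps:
$V{\left(g \right)} = -6 + 6 g \left(-4 + g\right)$ ($V{\left(g \right)} = 6 \left(\left(\left(-2\right) 2 + g\right) g - 1\right) = 6 \left(\left(-4 + g\right) g - 1\right) = 6 \left(g \left(-4 + g\right) - 1\right) = 6 \left(-1 + g \left(-4 + g\right)\right) = -6 + 6 g \left(-4 + g\right)$)
$\frac{1}{V{\left(96 \right)} + \left(P{\left(-60 \right)} + h\right)} = \frac{1}{\left(-6 - 2304 + 6 \cdot 96^{2}\right) + \left(56 - 255\right)} = \frac{1}{\left(-6 - 2304 + 6 \cdot 9216\right) - 199} = \frac{1}{\left(-6 - 2304 + 55296\right) - 199} = \frac{1}{52986 - 199} = \frac{1}{52787}$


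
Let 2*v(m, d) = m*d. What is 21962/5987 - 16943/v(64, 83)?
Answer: -43106669/15901472 ≈ -2.7109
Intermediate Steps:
v(m, d) = d*m/2 (v(m, d) = (m*d)/2 = (d*m)/2 = d*m/2)
21962/5987 - 16943/v(64, 83) = 21962/5987 - 16943/((½)*83*64) = 21962*(1/5987) - 16943/2656 = 21962/5987 - 16943*1/2656 = 21962/5987 - 16943/2656 = -43106669/15901472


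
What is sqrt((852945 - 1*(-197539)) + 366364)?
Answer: 4*sqrt(88553) ≈ 1190.3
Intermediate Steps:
sqrt((852945 - 1*(-197539)) + 366364) = sqrt((852945 + 197539) + 366364) = sqrt(1050484 + 366364) = sqrt(1416848) = 4*sqrt(88553)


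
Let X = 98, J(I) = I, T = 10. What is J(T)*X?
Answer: 980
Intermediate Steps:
J(T)*X = 10*98 = 980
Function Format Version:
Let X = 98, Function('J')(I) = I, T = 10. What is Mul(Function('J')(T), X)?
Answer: 980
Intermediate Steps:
Mul(Function('J')(T), X) = Mul(10, 98) = 980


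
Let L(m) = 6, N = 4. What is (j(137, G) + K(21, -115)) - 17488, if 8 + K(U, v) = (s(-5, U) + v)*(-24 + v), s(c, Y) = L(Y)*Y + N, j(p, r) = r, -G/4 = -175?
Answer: -18881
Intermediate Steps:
G = 700 (G = -4*(-175) = 700)
s(c, Y) = 4 + 6*Y (s(c, Y) = 6*Y + 4 = 4 + 6*Y)
K(U, v) = -8 + (-24 + v)*(4 + v + 6*U) (K(U, v) = -8 + ((4 + 6*U) + v)*(-24 + v) = -8 + (4 + v + 6*U)*(-24 + v) = -8 + (-24 + v)*(4 + v + 6*U))
(j(137, G) + K(21, -115)) - 17488 = (700 + (-104 + (-115)² - 144*21 - 20*(-115) + 6*21*(-115))) - 17488 = (700 + (-104 + 13225 - 3024 + 2300 - 14490)) - 17488 = (700 - 2093) - 17488 = -1393 - 17488 = -18881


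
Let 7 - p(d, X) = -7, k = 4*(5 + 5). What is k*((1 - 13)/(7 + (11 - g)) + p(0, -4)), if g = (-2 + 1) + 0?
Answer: 10160/19 ≈ 534.74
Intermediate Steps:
k = 40 (k = 4*10 = 40)
p(d, X) = 14 (p(d, X) = 7 - 1*(-7) = 7 + 7 = 14)
g = -1 (g = -1 + 0 = -1)
k*((1 - 13)/(7 + (11 - g)) + p(0, -4)) = 40*((1 - 13)/(7 + (11 - 1*(-1))) + 14) = 40*(-12/(7 + (11 + 1)) + 14) = 40*(-12/(7 + 12) + 14) = 40*(-12/19 + 14) = 40*(254/19) = 10160/19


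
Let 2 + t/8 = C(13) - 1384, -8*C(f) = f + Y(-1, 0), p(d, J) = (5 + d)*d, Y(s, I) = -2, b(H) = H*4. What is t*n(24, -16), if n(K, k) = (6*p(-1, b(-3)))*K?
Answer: 6393024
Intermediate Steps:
b(H) = 4*H
p(d, J) = d*(5 + d)
C(f) = 1/4 - f/8 (C(f) = -(f - 2)/8 = -(-2 + f)/8 = 1/4 - f/8)
n(K, k) = -24*K (n(K, k) = (6*(-(5 - 1)))*K = (6*(-1*4))*K = (6*(-4))*K = -24*K)
t = -11099 (t = -16 + 8*((1/4 - 1/8*13) - 1384) = -16 + 8*((1/4 - 13/8) - 1384) = -16 + 8*(-11/8 - 1384) = -16 + 8*(-11083/8) = -16 - 11083 = -11099)
t*n(24, -16) = -(-266376)*24 = -11099*(-576) = 6393024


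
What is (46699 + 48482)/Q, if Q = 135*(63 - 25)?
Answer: 31727/1710 ≈ 18.554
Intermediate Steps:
Q = 5130 (Q = 135*38 = 5130)
(46699 + 48482)/Q = (46699 + 48482)/5130 = 95181*(1/5130) = 31727/1710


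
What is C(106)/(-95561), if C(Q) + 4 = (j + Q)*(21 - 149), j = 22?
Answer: 16388/95561 ≈ 0.17149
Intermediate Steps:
C(Q) = -2820 - 128*Q (C(Q) = -4 + (22 + Q)*(21 - 149) = -4 + (22 + Q)*(-128) = -4 + (-2816 - 128*Q) = -2820 - 128*Q)
C(106)/(-95561) = (-2820 - 128*106)/(-95561) = (-2820 - 13568)*(-1/95561) = -16388*(-1/95561) = 16388/95561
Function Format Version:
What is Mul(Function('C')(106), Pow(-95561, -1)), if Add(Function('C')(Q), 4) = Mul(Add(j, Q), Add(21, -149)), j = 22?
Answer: Rational(16388, 95561) ≈ 0.17149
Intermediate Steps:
Function('C')(Q) = Add(-2820, Mul(-128, Q)) (Function('C')(Q) = Add(-4, Mul(Add(22, Q), Add(21, -149))) = Add(-4, Mul(Add(22, Q), -128)) = Add(-4, Add(-2816, Mul(-128, Q))) = Add(-2820, Mul(-128, Q)))
Mul(Function('C')(106), Pow(-95561, -1)) = Mul(Add(-2820, Mul(-128, 106)), Pow(-95561, -1)) = Mul(Add(-2820, -13568), Rational(-1, 95561)) = Mul(-16388, Rational(-1, 95561)) = Rational(16388, 95561)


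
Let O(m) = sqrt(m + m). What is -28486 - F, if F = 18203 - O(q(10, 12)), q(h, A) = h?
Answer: -46689 + 2*sqrt(5) ≈ -46685.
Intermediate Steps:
O(m) = sqrt(2)*sqrt(m) (O(m) = sqrt(2*m) = sqrt(2)*sqrt(m))
F = 18203 - 2*sqrt(5) (F = 18203 - sqrt(2)*sqrt(10) = 18203 - 2*sqrt(5) ≈ 18199.)
-28486 - F = -28486 - (18203 - 2*sqrt(5)) = -28486 + (-18203 + 2*sqrt(5)) = -46689 + 2*sqrt(5)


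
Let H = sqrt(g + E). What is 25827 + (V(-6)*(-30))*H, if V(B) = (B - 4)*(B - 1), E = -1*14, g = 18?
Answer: 21627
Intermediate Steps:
E = -14
V(B) = (-1 + B)*(-4 + B) (V(B) = (-4 + B)*(-1 + B) = (-1 + B)*(-4 + B))
H = 2 (H = sqrt(18 - 14) = sqrt(4) = 2)
25827 + (V(-6)*(-30))*H = 25827 + ((4 + (-6)**2 - 5*(-6))*(-30))*2 = 25827 + ((4 + 36 + 30)*(-30))*2 = 25827 + (70*(-30))*2 = 25827 - 2100*2 = 25827 - 4200 = 21627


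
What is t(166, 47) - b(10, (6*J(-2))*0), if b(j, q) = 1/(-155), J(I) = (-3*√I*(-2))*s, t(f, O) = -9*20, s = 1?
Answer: -27899/155 ≈ -179.99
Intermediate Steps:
t(f, O) = -180
J(I) = 6*√I (J(I) = (-3*√I*(-2))*1 = (6*√I)*1 = 6*√I)
b(j, q) = -1/155
t(166, 47) - b(10, (6*J(-2))*0) = -180 - 1*(-1/155) = -180 + 1/155 = -27899/155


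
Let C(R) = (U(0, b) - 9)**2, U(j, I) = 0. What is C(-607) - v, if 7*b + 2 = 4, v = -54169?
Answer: 54250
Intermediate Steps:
b = 2/7 (b = -2/7 + (1/7)*4 = -2/7 + 4/7 = 2/7 ≈ 0.28571)
C(R) = 81 (C(R) = (0 - 9)**2 = (-9)**2 = 81)
C(-607) - v = 81 - 1*(-54169) = 81 + 54169 = 54250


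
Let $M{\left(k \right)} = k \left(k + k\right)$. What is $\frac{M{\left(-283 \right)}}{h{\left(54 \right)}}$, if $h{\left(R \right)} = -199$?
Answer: $- \frac{160178}{199} \approx -804.91$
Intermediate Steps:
$M{\left(k \right)} = 2 k^{2}$ ($M{\left(k \right)} = k 2 k = 2 k^{2}$)
$\frac{M{\left(-283 \right)}}{h{\left(54 \right)}} = \frac{2 \left(-283\right)^{2}}{-199} = 2 \cdot 80089 \left(- \frac{1}{199}\right) = 160178 \left(- \frac{1}{199}\right) = - \frac{160178}{199}$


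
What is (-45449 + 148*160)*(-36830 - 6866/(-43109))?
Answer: 3142053558316/3919 ≈ 8.0175e+8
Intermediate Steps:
(-45449 + 148*160)*(-36830 - 6866/(-43109)) = (-45449 + 23680)*(-36830 - 6866*(-1/43109)) = -21769*(-36830 + 6866/43109) = -21769*(-1587697604/43109) = 3142053558316/3919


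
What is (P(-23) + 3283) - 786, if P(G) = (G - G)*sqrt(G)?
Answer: 2497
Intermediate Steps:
P(G) = 0 (P(G) = 0*sqrt(G) = 0)
(P(-23) + 3283) - 786 = (0 + 3283) - 786 = 3283 - 786 = 2497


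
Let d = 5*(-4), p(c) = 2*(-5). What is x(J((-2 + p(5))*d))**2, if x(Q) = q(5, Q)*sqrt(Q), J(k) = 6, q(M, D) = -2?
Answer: 24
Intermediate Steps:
p(c) = -10
d = -20
x(Q) = -2*sqrt(Q)
x(J((-2 + p(5))*d))**2 = (-2*sqrt(6))**2 = 24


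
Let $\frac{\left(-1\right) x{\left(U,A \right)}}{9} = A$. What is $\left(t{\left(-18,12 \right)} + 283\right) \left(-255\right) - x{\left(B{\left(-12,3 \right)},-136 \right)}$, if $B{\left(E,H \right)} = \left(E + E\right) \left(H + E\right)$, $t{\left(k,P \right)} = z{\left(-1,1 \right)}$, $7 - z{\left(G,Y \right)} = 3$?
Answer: $-74409$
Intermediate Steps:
$z{\left(G,Y \right)} = 4$ ($z{\left(G,Y \right)} = 7 - 3 = 4$)
$t{\left(k,P \right)} = 4$
$B{\left(E,H \right)} = 2 E \left(E + H\right)$
$x{\left(U,A \right)} = - 9 A$
$\left(t{\left(-18,12 \right)} + 283\right) \left(-255\right) - x{\left(B{\left(-12,3 \right)},-136 \right)} = \left(4 + 283\right) \left(-255\right) - \left(-9\right) \left(-136\right) = 287 \left(-255\right) - 1224 = -73185 - 1224 = -74409$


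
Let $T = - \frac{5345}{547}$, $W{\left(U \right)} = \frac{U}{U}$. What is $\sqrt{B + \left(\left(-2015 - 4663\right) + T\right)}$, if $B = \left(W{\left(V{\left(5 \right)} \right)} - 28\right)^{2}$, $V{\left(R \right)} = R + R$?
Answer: $\frac{2 i \sqrt{445729514}}{547} \approx 77.193 i$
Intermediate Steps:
$V{\left(R \right)} = 2 R$
$W{\left(U \right)} = 1$
$T = - \frac{5345}{547}$ ($T = \left(-5345\right) \frac{1}{547} = - \frac{5345}{547} \approx -9.7715$)
$B = 729$ ($B = \left(1 - 28\right)^{2} = \left(-27\right)^{2} = 729$)
$\sqrt{B + \left(\left(-2015 - 4663\right) + T\right)} = \sqrt{729 - \frac{3658211}{547}} = \sqrt{- \frac{3259448}{547}} = \frac{2 i \sqrt{445729514}}{547}$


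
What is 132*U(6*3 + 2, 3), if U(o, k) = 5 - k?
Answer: 264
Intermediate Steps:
132*U(6*3 + 2, 3) = 132*(5 - 1*3) = 132*(5 - 3) = 132*2 = 264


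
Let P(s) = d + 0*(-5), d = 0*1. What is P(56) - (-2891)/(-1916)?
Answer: -2891/1916 ≈ -1.5089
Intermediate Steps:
d = 0
P(s) = 0 (P(s) = 0 + 0*(-5) = 0 + 0 = 0)
P(56) - (-2891)/(-1916) = 0 - (-2891)/(-1916) = 0 - (-2891)*(-1)/1916 = 0 - 1*2891/1916 = 0 - 2891/1916 = -2891/1916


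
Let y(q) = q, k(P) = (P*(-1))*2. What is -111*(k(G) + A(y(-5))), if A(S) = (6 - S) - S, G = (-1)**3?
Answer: -1998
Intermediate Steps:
G = -1
k(P) = -2*P (k(P) = -P*2 = -2*P)
A(S) = 6 - 2*S
-111*(k(G) + A(y(-5))) = -111*(-2*(-1) + (6 - 2*(-5))) = -111*(2 + (6 + 10)) = -111*(2 + 16) = -111*18 = -1998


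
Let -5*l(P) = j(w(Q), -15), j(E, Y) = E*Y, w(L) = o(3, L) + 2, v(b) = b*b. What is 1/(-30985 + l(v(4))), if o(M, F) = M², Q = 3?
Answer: -1/30952 ≈ -3.2308e-5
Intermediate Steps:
v(b) = b²
w(L) = 11 (w(L) = 3² + 2 = 9 + 2 = 11)
l(P) = 33 (l(P) = -11*(-15)/5 = -⅕*(-165) = 33)
1/(-30985 + l(v(4))) = 1/(-30985 + 33) = 1/(-30952) = -1/30952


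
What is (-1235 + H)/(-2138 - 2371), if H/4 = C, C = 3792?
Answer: -13933/4509 ≈ -3.0900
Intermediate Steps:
H = 15168 (H = 4*3792 = 15168)
(-1235 + H)/(-2138 - 2371) = (-1235 + 15168)/(-2138 - 2371) = 13933/(-4509) = 13933*(-1/4509) = -13933/4509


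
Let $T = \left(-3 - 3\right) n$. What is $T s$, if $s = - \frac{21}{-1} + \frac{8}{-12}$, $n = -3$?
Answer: $366$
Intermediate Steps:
$s = \frac{61}{3}$ ($s = \left(-21\right) \left(-1\right) + 8 \left(- \frac{1}{12}\right) = 21 - \frac{2}{3} = \frac{61}{3} \approx 20.333$)
$T = 18$ ($T = \left(-3 - 3\right) \left(-3\right) = \left(-6\right) \left(-3\right) = 18$)
$T s = 18 \cdot \frac{61}{3} = 366$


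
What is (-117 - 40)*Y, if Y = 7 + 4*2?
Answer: -2355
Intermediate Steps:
Y = 15 (Y = 7 + 8 = 15)
(-117 - 40)*Y = (-117 - 40)*15 = -157*15 = -2355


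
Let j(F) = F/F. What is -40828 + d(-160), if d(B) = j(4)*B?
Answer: -40988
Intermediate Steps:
j(F) = 1
d(B) = B (d(B) = 1*B = B)
-40828 + d(-160) = -40828 - 160 = -40988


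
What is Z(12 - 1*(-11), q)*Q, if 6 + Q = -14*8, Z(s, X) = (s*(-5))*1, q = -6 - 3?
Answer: 13570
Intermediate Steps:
q = -9
Z(s, X) = -5*s (Z(s, X) = -5*s*1 = -5*s)
Q = -118 (Q = -6 - 14*8 = -6 - 112 = -118)
Z(12 - 1*(-11), q)*Q = -5*(12 - 1*(-11))*(-118) = -5*(12 + 11)*(-118) = -5*23*(-118) = -115*(-118) = 13570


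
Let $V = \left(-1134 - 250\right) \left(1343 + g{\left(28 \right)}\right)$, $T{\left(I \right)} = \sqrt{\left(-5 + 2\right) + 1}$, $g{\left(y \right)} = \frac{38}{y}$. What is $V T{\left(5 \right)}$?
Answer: $- \frac{13024132 i \sqrt{2}}{7} \approx - 2.6313 \cdot 10^{6} i$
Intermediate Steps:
$T{\left(I \right)} = i \sqrt{2}$ ($T{\left(I \right)} = \sqrt{-3 + 1} = \sqrt{-2} = i \sqrt{2}$)
$V = - \frac{13024132}{7}$ ($V = \left(-1134 - 250\right) \left(1343 + \frac{38}{28}\right) = - 1384 \left(1343 + 38 \cdot \frac{1}{28}\right) = - 1384 \left(1343 + \frac{19}{14}\right) = \left(-1384\right) \frac{18821}{14} = - \frac{13024132}{7} \approx -1.8606 \cdot 10^{6}$)
$V T{\left(5 \right)} = - \frac{13024132 i \sqrt{2}}{7}$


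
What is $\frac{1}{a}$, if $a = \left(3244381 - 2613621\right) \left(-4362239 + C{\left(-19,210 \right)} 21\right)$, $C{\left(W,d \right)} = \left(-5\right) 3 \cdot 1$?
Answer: $- \frac{1}{2751724561040} \approx -3.6341 \cdot 10^{-13}$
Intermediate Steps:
$C{\left(W,d \right)} = -15$ ($C{\left(W,d \right)} = \left(-15\right) 1 = -15$)
$a = -2751724561040$ ($a = \left(3244381 - 2613621\right) \left(-4362239 - 315\right) = 630760 \left(-4362239 - 315\right) = 630760 \left(-4362554\right) = -2751724561040$)
$\frac{1}{a} = \frac{1}{-2751724561040} = - \frac{1}{2751724561040}$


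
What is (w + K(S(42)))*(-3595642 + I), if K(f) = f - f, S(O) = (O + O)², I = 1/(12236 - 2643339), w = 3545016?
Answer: -33537639654406465032/2631103 ≈ -1.2747e+13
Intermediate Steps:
I = -1/2631103 (I = 1/(-2631103) = -1/2631103 ≈ -3.8007e-7)
S(O) = 4*O² (S(O) = (2*O)² = 4*O²)
K(f) = 0
(w + K(S(42)))*(-3595642 + I) = (3545016 + 0)*(-3595642 - 1/2631103) = 3545016*(-9460504453127/2631103) = -33537639654406465032/2631103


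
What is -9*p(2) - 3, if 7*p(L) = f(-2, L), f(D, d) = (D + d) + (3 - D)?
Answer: -66/7 ≈ -9.4286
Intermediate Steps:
f(D, d) = 3 + d
p(L) = 3/7 + L/7 (p(L) = (3 + L)/7 = 3/7 + L/7)
-9*p(2) - 3 = -9*(3/7 + (⅐)*2) - 3 = -9*(3/7 + 2/7) - 3 = -9*5/7 - 3 = -45/7 - 3 = -66/7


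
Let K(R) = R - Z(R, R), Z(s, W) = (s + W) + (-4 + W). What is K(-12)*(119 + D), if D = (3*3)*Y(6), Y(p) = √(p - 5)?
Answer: 3584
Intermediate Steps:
Y(p) = √(-5 + p)
Z(s, W) = -4 + s + 2*W (Z(s, W) = (W + s) + (-4 + W) = -4 + s + 2*W)
D = 9 (D = (3*3)*√(-5 + 6) = 9*√1 = 9*1 = 9)
K(R) = 4 - 2*R (K(R) = R - (-4 + R + 2*R) = R - (-4 + 3*R) = R + (4 - 3*R) = 4 - 2*R)
K(-12)*(119 + D) = (4 - 2*(-12))*(119 + 9) = (4 + 24)*128 = 28*128 = 3584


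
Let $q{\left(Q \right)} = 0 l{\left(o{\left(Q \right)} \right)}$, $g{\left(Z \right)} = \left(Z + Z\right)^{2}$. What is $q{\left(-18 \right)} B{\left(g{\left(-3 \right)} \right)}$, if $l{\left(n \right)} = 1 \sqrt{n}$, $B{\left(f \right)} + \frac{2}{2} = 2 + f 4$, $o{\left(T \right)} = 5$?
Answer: $0$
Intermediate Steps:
$g{\left(Z \right)} = 4 Z^{2}$ ($g{\left(Z \right)} = \left(2 Z\right)^{2} = 4 Z^{2}$)
$B{\left(f \right)} = 1 + 4 f$ ($B{\left(f \right)} = -1 + \left(2 + f 4\right) = -1 + \left(2 + 4 f\right) = 1 + 4 f$)
$l{\left(n \right)} = \sqrt{n}$
$q{\left(Q \right)} = 0$ ($q{\left(Q \right)} = 0 \sqrt{5} = 0$)
$q{\left(-18 \right)} B{\left(g{\left(-3 \right)} \right)} = 0 \left(1 + 4 \cdot 4 \left(-3\right)^{2}\right) = 0 \left(1 + 4 \cdot 4 \cdot 9\right) = 0 \left(1 + 4 \cdot 36\right) = 0 \left(1 + 144\right) = 0 \cdot 145 = 0$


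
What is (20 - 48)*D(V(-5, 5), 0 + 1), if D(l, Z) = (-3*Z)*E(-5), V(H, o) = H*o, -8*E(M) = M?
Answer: 105/2 ≈ 52.500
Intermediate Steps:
E(M) = -M/8
D(l, Z) = -15*Z/8 (D(l, Z) = (-3*Z)*(-⅛*(-5)) = -3*Z*(5/8) = -15*Z/8)
(20 - 48)*D(V(-5, 5), 0 + 1) = (20 - 48)*(-15*(0 + 1)/8) = -(-105)/2 = -28*(-15/8) = 105/2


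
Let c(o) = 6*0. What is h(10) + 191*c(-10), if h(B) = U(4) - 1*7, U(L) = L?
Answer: -3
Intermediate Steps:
h(B) = -3 (h(B) = 4 - 1*7 = 4 - 7 = -3)
c(o) = 0
h(10) + 191*c(-10) = -3 + 191*0 = -3 + 0 = -3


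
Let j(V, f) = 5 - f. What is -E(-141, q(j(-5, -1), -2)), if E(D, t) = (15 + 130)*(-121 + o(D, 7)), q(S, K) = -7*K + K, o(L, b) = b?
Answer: 16530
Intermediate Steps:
q(S, K) = -6*K
E(D, t) = -16530 (E(D, t) = (15 + 130)*(-121 + 7) = 145*(-114) = -16530)
-E(-141, q(j(-5, -1), -2)) = -1*(-16530) = 16530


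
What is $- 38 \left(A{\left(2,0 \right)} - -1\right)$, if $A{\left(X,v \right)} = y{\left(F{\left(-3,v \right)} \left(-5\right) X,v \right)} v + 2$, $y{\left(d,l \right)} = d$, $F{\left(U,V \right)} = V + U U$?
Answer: $-114$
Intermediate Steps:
$F{\left(U,V \right)} = V + U^{2}$
$A{\left(X,v \right)} = 2 + X v \left(-45 - 5 v\right)$ ($A{\left(X,v \right)} = \left(v + \left(-3\right)^{2}\right) \left(-5\right) X v + 2 = \left(v + 9\right) \left(-5\right) X v + 2 = \left(9 + v\right) \left(-5\right) X v + 2 = \left(-45 - 5 v\right) X v + 2 = X \left(-45 - 5 v\right) v + 2 = X v \left(-45 - 5 v\right) + 2 = 2 + X v \left(-45 - 5 v\right)$)
$- 38 \left(A{\left(2,0 \right)} - -1\right) = - 38 \left(\left(2 - 10 \cdot 0 \left(9 + 0\right)\right) - -1\right) = - 38 \left(\left(2 - 10 \cdot 0 \cdot 9\right) + \left(-9 + 10\right)\right) = - 38 \left(\left(2 + 0\right) + 1\right) = - 38 \left(2 + 1\right) = \left(-38\right) 3 = -114$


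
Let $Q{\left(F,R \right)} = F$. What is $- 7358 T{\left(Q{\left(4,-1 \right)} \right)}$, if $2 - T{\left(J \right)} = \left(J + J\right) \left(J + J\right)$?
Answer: $456196$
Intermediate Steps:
$T{\left(J \right)} = 2 - 4 J^{2}$ ($T{\left(J \right)} = 2 - \left(J + J\right) \left(J + J\right) = 2 - 2 J 2 J = 2 - 4 J^{2}$)
$- 7358 T{\left(Q{\left(4,-1 \right)} \right)} = - 7358 \left(2 - 4 \cdot 4^{2}\right) = - 7358 \left(2 - 64\right) = \left(-7358\right) \left(-62\right) = 456196$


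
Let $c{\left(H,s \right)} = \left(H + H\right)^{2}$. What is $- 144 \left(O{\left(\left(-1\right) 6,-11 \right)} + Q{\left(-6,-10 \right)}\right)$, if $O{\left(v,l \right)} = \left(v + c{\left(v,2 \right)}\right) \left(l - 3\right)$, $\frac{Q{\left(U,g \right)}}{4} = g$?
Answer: $283968$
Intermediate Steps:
$Q{\left(U,g \right)} = 4 g$
$c{\left(H,s \right)} = 4 H^{2}$ ($c{\left(H,s \right)} = \left(2 H\right)^{2} = 4 H^{2}$)
$O{\left(v,l \right)} = \left(-3 + l\right) \left(v + 4 v^{2}\right)$ ($O{\left(v,l \right)} = \left(v + 4 v^{2}\right) \left(l - 3\right) = \left(v + 4 v^{2}\right) \left(-3 + l\right) = \left(-3 + l\right) \left(v + 4 v^{2}\right)$)
$- 144 \left(O{\left(\left(-1\right) 6,-11 \right)} + Q{\left(-6,-10 \right)}\right) = - 144 \left(\left(-1\right) 6 \left(-3 - 11 - 12 \left(\left(-1\right) 6\right) + 4 \left(-11\right) \left(\left(-1\right) 6\right)\right) + 4 \left(-10\right)\right) = - 144 \left(- 6 \left(-3 - 11 - -72 + 4 \left(-11\right) \left(-6\right)\right) - 40\right) = - 144 \left(- 6 \left(-3 - 11 + 72 + 264\right) - 40\right) = - 144 \left(\left(-6\right) 322 - 40\right) = - 144 \left(-1932 - 40\right) = \left(-144\right) \left(-1972\right) = 283968$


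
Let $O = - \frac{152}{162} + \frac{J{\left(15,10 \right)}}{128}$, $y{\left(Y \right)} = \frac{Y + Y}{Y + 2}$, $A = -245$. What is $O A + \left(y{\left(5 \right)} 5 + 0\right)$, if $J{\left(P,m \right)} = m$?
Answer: $\frac{7906385}{36288} \approx 217.88$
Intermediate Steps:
$y{\left(Y \right)} = \frac{2 Y}{2 + Y}$
$O = - \frac{4459}{5184}$ ($O = - \frac{152}{162} + \frac{10}{128} = \left(-152\right) \frac{1}{162} + 10 \cdot \frac{1}{128} = - \frac{76}{81} + \frac{5}{64} = - \frac{4459}{5184} \approx -0.86015$)
$O A + \left(y{\left(5 \right)} 5 + 0\right) = \left(- \frac{4459}{5184}\right) \left(-245\right) + \left(2 \cdot 5 \frac{1}{2 + 5} \cdot 5 + 0\right) = \frac{1092455}{5184} + \left(2 \cdot 5 \cdot \frac{1}{7} \cdot 5 + 0\right) = \frac{1092455}{5184} + \left(\frac{10}{7} \cdot 5 + 0\right) = \frac{1092455}{5184} + \left(\frac{50}{7} + 0\right) = \frac{1092455}{5184} + \frac{50}{7} = \frac{7906385}{36288}$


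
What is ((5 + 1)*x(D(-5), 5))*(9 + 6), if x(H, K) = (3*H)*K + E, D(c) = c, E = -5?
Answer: -7200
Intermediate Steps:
x(H, K) = -5 + 3*H*K (x(H, K) = (3*H)*K - 5 = 3*H*K - 5 = -5 + 3*H*K)
((5 + 1)*x(D(-5), 5))*(9 + 6) = ((5 + 1)*(-5 + 3*(-5)*5))*(9 + 6) = (6*(-5 - 75))*15 = (6*(-80))*15 = -480*15 = -7200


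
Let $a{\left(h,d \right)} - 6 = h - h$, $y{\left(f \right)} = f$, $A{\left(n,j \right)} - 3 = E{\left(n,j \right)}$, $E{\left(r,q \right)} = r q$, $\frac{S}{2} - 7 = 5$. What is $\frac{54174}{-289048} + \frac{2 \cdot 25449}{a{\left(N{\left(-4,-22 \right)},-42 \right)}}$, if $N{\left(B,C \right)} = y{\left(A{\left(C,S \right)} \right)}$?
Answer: $\frac{1225970005}{144524} \approx 8482.8$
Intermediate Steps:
$S = 24$ ($S = 14 + 2 \cdot 5 = 14 + 10 = 24$)
$E{\left(r,q \right)} = q r$
$A{\left(n,j \right)} = 3 + j n$
$N{\left(B,C \right)} = 3 + 24 C$
$a{\left(h,d \right)} = 6$ ($a{\left(h,d \right)} = 6 + \left(h - h\right) = 6 + 0 = 6$)
$\frac{54174}{-289048} + \frac{2 \cdot 25449}{a{\left(N{\left(-4,-22 \right)},-42 \right)}} = \frac{54174}{-289048} + \frac{2 \cdot 25449}{6} = 54174 \left(- \frac{1}{289048}\right) + 50898 \cdot \frac{1}{6} = - \frac{27087}{144524} + 8483 = \frac{1225970005}{144524}$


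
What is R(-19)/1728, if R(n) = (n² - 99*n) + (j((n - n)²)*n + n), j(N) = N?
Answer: 247/192 ≈ 1.2865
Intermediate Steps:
R(n) = n² - 98*n (R(n) = (n² - 99*n) + ((n - n)²*n + n) = (n² - 99*n) + (0²*n + n) = (n² - 99*n) + (0*n + n) = (n² - 99*n) + (0 + n) = (n² - 99*n) + n = n² - 98*n)
R(-19)/1728 = -19*(-98 - 19)/1728 = -19*(-117)*(1/1728) = 2223*(1/1728) = 247/192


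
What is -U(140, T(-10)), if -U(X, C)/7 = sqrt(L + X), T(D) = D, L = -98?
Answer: 7*sqrt(42) ≈ 45.365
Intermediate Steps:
U(X, C) = -7*sqrt(-98 + X)
-U(140, T(-10)) = -(-7)*sqrt(-98 + 140) = -(-7)*sqrt(42) = 7*sqrt(42)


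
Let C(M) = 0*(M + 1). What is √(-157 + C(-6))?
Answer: I*√157 ≈ 12.53*I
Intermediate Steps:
C(M) = 0 (C(M) = 0*(1 + M) = 0)
√(-157 + C(-6)) = √(-157 + 0) = √(-157) = I*√157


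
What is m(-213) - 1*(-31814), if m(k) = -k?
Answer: 32027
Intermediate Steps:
m(-213) - 1*(-31814) = -1*(-213) - 1*(-31814) = 213 + 31814 = 32027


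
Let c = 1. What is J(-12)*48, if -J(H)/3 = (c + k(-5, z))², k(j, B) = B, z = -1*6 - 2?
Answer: -7056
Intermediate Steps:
z = -8 (z = -6 - 2 = -8)
J(H) = -147 (J(H) = -3*(1 - 8)² = -3*(-7)² = -3*49 = -147)
J(-12)*48 = -147*48 = -7056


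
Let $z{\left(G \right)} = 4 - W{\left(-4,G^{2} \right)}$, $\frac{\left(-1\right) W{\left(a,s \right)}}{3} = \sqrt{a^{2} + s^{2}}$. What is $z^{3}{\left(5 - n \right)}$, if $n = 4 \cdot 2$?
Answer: $10540 + 2763 \sqrt{97} \approx 37752.0$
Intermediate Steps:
$n = 8$
$W{\left(a,s \right)} = - 3 \sqrt{a^{2} + s^{2}}$
$z{\left(G \right)} = 4 + 3 \sqrt{16 + G^{4}}$ ($z{\left(G \right)} = 4 - - 3 \sqrt{\left(-4\right)^{2} + \left(G^{2}\right)^{2}} = 4 - - 3 \sqrt{16 + G^{4}} = 4 + 3 \sqrt{16 + G^{4}}$)
$z^{3}{\left(5 - n \right)} = \left(4 + 3 \sqrt{16 + \left(5 - 8\right)^{4}}\right)^{3} = \left(4 + 3 \sqrt{16 + \left(-3\right)^{4}}\right)^{3} = \left(4 + 3 \sqrt{16 + 81}\right)^{3} = \left(4 + 3 \sqrt{97}\right)^{3}$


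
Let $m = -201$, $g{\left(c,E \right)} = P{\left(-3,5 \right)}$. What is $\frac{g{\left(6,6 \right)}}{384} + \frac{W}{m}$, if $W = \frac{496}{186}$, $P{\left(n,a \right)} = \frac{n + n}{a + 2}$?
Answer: $- \frac{4187}{270144} \approx -0.015499$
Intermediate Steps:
$P{\left(n,a \right)} = \frac{2 n}{2 + a}$
$g{\left(c,E \right)} = - \frac{6}{7}$ ($g{\left(c,E \right)} = 2 \left(-3\right) \frac{1}{2 + 5} = 2 \left(-3\right) \frac{1}{7} = - \frac{6}{7}$)
$W = \frac{8}{3}$ ($W = 496 \cdot \frac{1}{186} = \frac{8}{3} \approx 2.6667$)
$\frac{g{\left(6,6 \right)}}{384} + \frac{W}{m} = - \frac{6}{7 \cdot 384} + \frac{8}{3 \left(-201\right)} = \left(- \frac{6}{7}\right) \frac{1}{384} + \frac{8}{3} \left(- \frac{1}{201}\right) = - \frac{1}{448} - \frac{8}{603} = - \frac{4187}{270144}$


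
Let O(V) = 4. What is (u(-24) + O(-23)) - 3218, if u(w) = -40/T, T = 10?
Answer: -3218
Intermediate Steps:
u(w) = -4 (u(w) = -40/10 = -40*⅒ = -4)
(u(-24) + O(-23)) - 3218 = (-4 + 4) - 3218 = 0 - 3218 = -3218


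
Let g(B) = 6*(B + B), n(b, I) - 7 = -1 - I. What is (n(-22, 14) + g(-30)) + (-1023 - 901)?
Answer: -2292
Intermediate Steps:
n(b, I) = 6 - I (n(b, I) = 7 + (-1 - I) = 6 - I)
g(B) = 12*B (g(B) = 6*(2*B) = 12*B)
(n(-22, 14) + g(-30)) + (-1023 - 901) = ((6 - 1*14) + 12*(-30)) + (-1023 - 901) = ((6 - 14) - 360) - 1924 = (-8 - 360) - 1924 = -368 - 1924 = -2292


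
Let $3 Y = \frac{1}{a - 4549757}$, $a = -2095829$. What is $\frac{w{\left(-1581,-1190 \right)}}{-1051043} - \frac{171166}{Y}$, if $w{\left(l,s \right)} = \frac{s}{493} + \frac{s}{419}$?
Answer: $\frac{6225962549156457683292}{1824460499} \approx 3.4125 \cdot 10^{12}$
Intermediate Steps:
$w{\left(l,s \right)} = \frac{912 s}{206567}$ ($w{\left(l,s \right)} = s \frac{1}{493} + s \frac{1}{419} = \frac{s}{493} + \frac{s}{419} = \frac{912 s}{206567}$)
$Y = - \frac{1}{19936758}$ ($Y = \frac{1}{3 \left(-2095829 - 4549757\right)} = \frac{1}{3 \left(-6645586\right)} = \frac{1}{3} \left(- \frac{1}{6645586}\right) = - \frac{1}{19936758} \approx -5.0159 \cdot 10^{-8}$)
$\frac{w{\left(-1581,-1190 \right)}}{-1051043} - \frac{171166}{Y} = \frac{\frac{912}{206567} \left(-1190\right)}{-1051043} - \frac{171166}{- \frac{1}{19936758}} = \left(- \frac{63840}{12151}\right) \left(- \frac{1}{1051043}\right) - -3412495119828 = \frac{9120}{1824460499} + 3412495119828 = \frac{6225962549156457683292}{1824460499}$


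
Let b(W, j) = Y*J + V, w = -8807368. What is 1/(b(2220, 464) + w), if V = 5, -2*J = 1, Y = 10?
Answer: -1/8807368 ≈ -1.1354e-7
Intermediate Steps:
J = -½ (J = -½*1 = -½ ≈ -0.50000)
b(W, j) = 0 (b(W, j) = 10*(-½) + 5 = -5 + 5 = 0)
1/(b(2220, 464) + w) = 1/(0 - 8807368) = 1/(-8807368) = -1/8807368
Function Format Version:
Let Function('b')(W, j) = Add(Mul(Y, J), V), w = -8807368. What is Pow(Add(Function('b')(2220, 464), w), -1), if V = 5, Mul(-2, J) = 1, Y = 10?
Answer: Rational(-1, 8807368) ≈ -1.1354e-7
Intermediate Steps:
J = Rational(-1, 2) (J = Mul(Rational(-1, 2), 1) = Rational(-1, 2) ≈ -0.50000)
Function('b')(W, j) = 0 (Function('b')(W, j) = Add(Mul(10, Rational(-1, 2)), 5) = Add(-5, 5) = 0)
Pow(Add(Function('b')(2220, 464), w), -1) = Pow(Add(0, -8807368), -1) = Pow(-8807368, -1) = Rational(-1, 8807368)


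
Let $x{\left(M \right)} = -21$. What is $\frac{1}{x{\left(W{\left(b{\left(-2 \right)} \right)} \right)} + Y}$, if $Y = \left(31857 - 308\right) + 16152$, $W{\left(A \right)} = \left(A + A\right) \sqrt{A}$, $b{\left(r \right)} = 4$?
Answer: $\frac{1}{47680} \approx 2.0973 \cdot 10^{-5}$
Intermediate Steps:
$W{\left(A \right)} = 2 A^{\frac{3}{2}}$ ($W{\left(A \right)} = 2 A \sqrt{A} = 2 A^{\frac{3}{2}}$)
$Y = 47701$ ($Y = 31549 + 16152 = 47701$)
$\frac{1}{x{\left(W{\left(b{\left(-2 \right)} \right)} \right)} + Y} = \frac{1}{-21 + 47701} = \frac{1}{47680}$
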